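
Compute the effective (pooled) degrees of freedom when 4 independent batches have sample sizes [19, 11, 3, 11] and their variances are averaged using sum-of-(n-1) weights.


nu = sum_i (n_i - 1)
nu = ((19 - 1) + (11 - 1) + (3 - 1) + (11 - 1))
nu = 18 + 10 + 2 + 10
nu = 40

40


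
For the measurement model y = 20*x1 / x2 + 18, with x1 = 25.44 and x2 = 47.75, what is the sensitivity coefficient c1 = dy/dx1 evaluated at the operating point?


y = 20*x1 / x2 + 18
dy/dx1 = 20/x2
Evaluate at x2 = 47.75: c1 = 20 / 47.75
c1 = 0.4188

0.4188


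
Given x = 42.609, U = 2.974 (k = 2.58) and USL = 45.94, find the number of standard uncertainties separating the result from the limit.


u = U / k = 2.974 / 2.58 = 1.1527132
margin = |USL - x| = |45.94 - 42.609| = 3.331
z = margin / u = 3.331 / 1.1527132
z = 2.8897

2.8897


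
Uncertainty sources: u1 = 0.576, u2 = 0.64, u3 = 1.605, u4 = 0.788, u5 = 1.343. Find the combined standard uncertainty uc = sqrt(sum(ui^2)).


uc = sqrt(0.576^2 + 0.64^2 + 1.605^2 + 0.788^2 + 1.343^2)
uc = sqrt(5.741994)
uc = 2.3962

2.3962


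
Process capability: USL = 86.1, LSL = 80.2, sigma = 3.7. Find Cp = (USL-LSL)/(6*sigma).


Cp = (USL - LSL) / (6 * sigma)
= (86.1 - 80.2) / (6 * 3.7)
= 5.9000 / 22.2000
= 0.2658

0.2658


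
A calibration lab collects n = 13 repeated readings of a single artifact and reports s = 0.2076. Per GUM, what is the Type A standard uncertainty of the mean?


u_A = s / sqrt(n)
u_A = 0.2076 / sqrt(13)
u_A = 0.2076 / 3.6055513
u_A = 0.0576

0.0576


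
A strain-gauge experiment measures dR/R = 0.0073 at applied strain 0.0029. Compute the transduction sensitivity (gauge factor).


GF = (dR/R) / epsilon
= 0.0073 / 0.0029
= 2.5172

2.5172


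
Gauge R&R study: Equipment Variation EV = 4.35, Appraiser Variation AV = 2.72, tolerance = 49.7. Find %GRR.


GRR = sqrt(EV^2 + AV^2) = sqrt(4.35^2 + 2.72^2) = 5.1303898
%GRR = GRR / tol * 100 = 5.1303898 / 49.7 * 100
%GRR = 10.3227

10.3227


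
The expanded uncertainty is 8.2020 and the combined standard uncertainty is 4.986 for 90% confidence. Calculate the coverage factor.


k = U / uc
k = 8.2020 / 4.986
k = 1.645

1.645


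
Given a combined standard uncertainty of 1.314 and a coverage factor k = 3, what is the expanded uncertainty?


U = k * uc
U = 3 * 1.314
U = 3.9420

3.9420


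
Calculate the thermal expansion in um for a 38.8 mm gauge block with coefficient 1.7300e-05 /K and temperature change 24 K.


dL = L * alpha * dT
= 38.8 * 1.7300e-05 * 24
= 0.0161098 mm
dL_um = 0.0161098 * 1000 = 16.1098 um

16.1098


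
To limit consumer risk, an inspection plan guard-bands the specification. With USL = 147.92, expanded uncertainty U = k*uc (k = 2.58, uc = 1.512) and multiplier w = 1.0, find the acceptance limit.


U = k * uc = 2.58 * 1.512 = 3.90096
guard band g = w * U = 1.0 * 3.90096 = 3.90096
AL = USL - g = 147.92 - 3.90096
AL = 144.0190

144.0190


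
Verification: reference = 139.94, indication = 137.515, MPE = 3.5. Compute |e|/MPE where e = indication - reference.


e = indication - reference = 137.515 - 139.94 = -2.4250
|e| = 2.4250
ratio = |e| / MPE = 2.4250 / 3.5
ratio = 0.6929

0.6929


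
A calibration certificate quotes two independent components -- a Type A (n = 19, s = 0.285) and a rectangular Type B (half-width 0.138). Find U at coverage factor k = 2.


u_A = s / sqrt(n) = 0.285 / sqrt(19) = 0.065383484
u_B = half_width / sqrt(3) = 0.138 / sqrt(3) = 0.079674337
uc = sqrt(u_A^2 + u_B^2) = sqrt(0.065383484^2 + 0.079674337^2) = 0.10306794
U = k * uc = 2 * 0.10306794
U = 0.2061

0.2061


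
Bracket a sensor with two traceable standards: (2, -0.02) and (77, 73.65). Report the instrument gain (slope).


slope = (y2 - y1) / (x2 - x1)
= (73.65 - -0.02) / (77 - 2)
= 73.6700 / 75
= 0.9823

0.9823


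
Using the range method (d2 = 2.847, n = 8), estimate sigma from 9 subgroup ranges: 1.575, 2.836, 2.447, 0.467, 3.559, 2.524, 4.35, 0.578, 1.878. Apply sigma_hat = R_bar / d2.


R_bar = (1.575 + 2.836 + 2.447 + 0.467 + 3.559 + 2.524 + 4.35 + 0.578 + 1.878) / 9
R_bar = 20.214 / 9 = 2.246
sigma_hat = R_bar / d2 = 2.246 / 2.847 = 0.7889

0.7889


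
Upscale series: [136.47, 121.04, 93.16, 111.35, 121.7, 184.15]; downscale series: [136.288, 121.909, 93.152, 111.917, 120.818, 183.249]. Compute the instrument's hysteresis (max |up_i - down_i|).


|136.47 - 136.288| = 0.1820
|121.04 - 121.909| = 0.8690
|93.16 - 93.152| = 0.0080
|111.35 - 111.917| = 0.5670
|121.7 - 120.818| = 0.8820
|184.15 - 183.249| = 0.9010
hysteresis = max(diffs) = 0.9010

0.9010


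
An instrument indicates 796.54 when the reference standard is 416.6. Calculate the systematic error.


Systematic error = measured - true
= 796.54 - 416.6
= 379.9400

379.9400


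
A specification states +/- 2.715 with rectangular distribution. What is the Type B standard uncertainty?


u_B = half_width / sqrt(3)
u_B = 2.715 / 1.7320508
u_B = 1.5675

1.5675


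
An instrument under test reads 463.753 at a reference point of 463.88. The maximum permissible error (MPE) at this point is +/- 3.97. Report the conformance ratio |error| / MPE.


e = indication - reference = 463.753 - 463.88 = -0.1270
|e| = 0.1270
ratio = |e| / MPE = 0.1270 / 3.97
ratio = 0.0320

0.0320


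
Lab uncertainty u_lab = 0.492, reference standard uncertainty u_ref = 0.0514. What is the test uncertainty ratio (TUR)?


TUR = u_lab / u_ref
= 0.492 / 0.0514
= 9.5720

9.5720


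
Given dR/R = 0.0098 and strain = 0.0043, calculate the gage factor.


GF = (dR/R) / epsilon
= 0.0098 / 0.0043
= 2.2791

2.2791


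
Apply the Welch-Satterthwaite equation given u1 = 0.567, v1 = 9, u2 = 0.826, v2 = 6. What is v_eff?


uc = sqrt(u1^2 + u2^2) = sqrt(0.567^2 + 0.826^2) = 1.0018807
v_eff = uc^4 / (u1^4/v1 + u2^4/v2)
= 1.0018807^4 / (0.567^4/9 + 0.826^4/6)
= 1.007544 / 0.089067332
v_eff = 11.3122

11.3122


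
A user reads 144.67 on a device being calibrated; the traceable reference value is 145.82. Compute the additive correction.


Correction = standard - reading
= 145.82 - 144.67
= 1.1500

1.1500


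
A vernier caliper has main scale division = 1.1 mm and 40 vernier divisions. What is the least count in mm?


LC = MSD / n_div
= 1.1 / 40
= 0.0275

0.0275


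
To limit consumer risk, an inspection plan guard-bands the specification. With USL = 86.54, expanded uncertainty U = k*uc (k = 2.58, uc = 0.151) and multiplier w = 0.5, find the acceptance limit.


U = k * uc = 2.58 * 0.151 = 0.38958
guard band g = w * U = 0.5 * 0.38958 = 0.19479
AL = USL - g = 86.54 - 0.19479
AL = 86.3452

86.3452


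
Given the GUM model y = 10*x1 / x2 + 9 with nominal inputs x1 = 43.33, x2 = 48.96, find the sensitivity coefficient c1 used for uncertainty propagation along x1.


y = 10*x1 / x2 + 9
dy/dx1 = 10/x2
Evaluate at x2 = 48.96: c1 = 10 / 48.96
c1 = 0.2042

0.2042


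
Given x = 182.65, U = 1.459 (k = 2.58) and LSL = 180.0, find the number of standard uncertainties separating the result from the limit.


u = U / k = 1.459 / 2.58 = 0.56550388
margin = |LSL - x| = |180.0 - 182.65| = 2.65
z = margin / u = 2.65 / 0.56550388
z = 4.6861

4.6861


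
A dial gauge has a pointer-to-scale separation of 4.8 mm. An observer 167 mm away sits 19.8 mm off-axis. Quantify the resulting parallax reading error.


error = h * offset / d
= 4.8 * 19.8 / 167
= 0.5691

0.5691


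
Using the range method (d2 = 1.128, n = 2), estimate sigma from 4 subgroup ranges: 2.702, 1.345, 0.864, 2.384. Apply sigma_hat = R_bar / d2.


R_bar = (2.702 + 1.345 + 0.864 + 2.384) / 4
R_bar = 7.295 / 4 = 1.82375
sigma_hat = R_bar / d2 = 1.82375 / 1.128 = 1.6168

1.6168


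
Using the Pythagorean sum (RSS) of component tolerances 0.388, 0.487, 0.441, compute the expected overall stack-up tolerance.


RSS = sqrt(0.388^2 + 0.487^2 + 0.441^2)
= sqrt(0.582194)
= 0.7630

0.7630


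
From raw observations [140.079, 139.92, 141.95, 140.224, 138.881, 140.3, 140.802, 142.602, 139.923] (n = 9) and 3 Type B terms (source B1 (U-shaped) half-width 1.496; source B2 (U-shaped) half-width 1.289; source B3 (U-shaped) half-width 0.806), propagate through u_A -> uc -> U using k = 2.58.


mean = (140.079 + 139.92 + 141.95 + 140.224 + 138.881 + 140.3 + 140.802 + 142.602 + 139.923) / 9 = 140.5201111
s = sqrt(sum((x - mean)^2)/(n-1)) = 1.1287368
u_A = s / sqrt(n) = 1.1287368 / sqrt(9) = 0.3762456
u_B1 = 1.496 / sqrt(2) = 1.0578317
u_B2 = 1.289 / sqrt(2) = 0.91146064
u_B3 = 0.806 / sqrt(2) = 0.56992807
uc = sqrt(0.3762456^2 + 1.0578317^2 + 0.91146064^2 + 0.56992807^2) = 1.5543961
U = k * uc = 2.58 * 1.5543961
U = 4.0103

4.0103


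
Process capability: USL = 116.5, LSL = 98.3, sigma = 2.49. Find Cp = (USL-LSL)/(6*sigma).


Cp = (USL - LSL) / (6 * sigma)
= (116.5 - 98.3) / (6 * 2.49)
= 18.2000 / 14.9400
= 1.2182

1.2182


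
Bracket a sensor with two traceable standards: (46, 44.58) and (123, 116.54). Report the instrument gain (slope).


slope = (y2 - y1) / (x2 - x1)
= (116.54 - 44.58) / (123 - 46)
= 71.9600 / 77
= 0.9345

0.9345


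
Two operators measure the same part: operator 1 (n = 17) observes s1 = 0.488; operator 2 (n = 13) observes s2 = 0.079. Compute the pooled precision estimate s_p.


s_p = sqrt(((n1-1)*s1^2 + (n2-1)*s2^2) / (n1+n2-2))
numerator = (17-1)*0.488^2 + (13-1)*0.079^2 = 3.810304 + 0.074892 = 3.885196
denominator = 17 + 13 - 2 = 28
s_p^2 = 3.885196 / 28 = 0.138757
s_p = sqrt(0.138757) = 0.3725

0.3725


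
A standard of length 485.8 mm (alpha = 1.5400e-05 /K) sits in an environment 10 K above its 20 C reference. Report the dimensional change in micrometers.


dL = L * alpha * dT
= 485.8 * 1.5400e-05 * 10
= 0.0748132 mm
dL_um = 0.0748132 * 1000 = 74.8132 um

74.8132


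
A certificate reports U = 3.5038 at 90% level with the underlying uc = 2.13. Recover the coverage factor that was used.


k = U / uc
k = 3.5038 / 2.13
k = 1.645

1.645


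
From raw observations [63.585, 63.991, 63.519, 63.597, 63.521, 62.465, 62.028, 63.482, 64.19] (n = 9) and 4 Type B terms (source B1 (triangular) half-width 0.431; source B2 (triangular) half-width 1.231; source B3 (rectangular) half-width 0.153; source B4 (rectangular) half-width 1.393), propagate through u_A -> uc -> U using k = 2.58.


mean = (63.585 + 63.991 + 63.519 + 63.597 + 63.521 + 62.465 + 62.028 + 63.482 + 64.19) / 9 = 63.37533333
s = sqrt(sum((x - mean)^2)/(n-1)) = 0.69219524
u_A = s / sqrt(n) = 0.69219524 / sqrt(9) = 0.23073175
u_B1 = 0.431 / sqrt(6) = 0.17595501
u_B2 = 1.231 / sqrt(6) = 0.50255365
u_B3 = 0.153 / sqrt(3) = 0.088334591
u_B4 = 1.393 / sqrt(3) = 0.80424892
uc = sqrt(0.23073175^2 + 0.17595501^2 + 0.50255365^2 + 0.088334591^2 + 0.80424892^2) = 0.99567907
U = k * uc = 2.58 * 0.99567907
U = 2.5689

2.5689


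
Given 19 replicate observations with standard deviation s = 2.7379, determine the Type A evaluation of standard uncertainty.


u_A = s / sqrt(n)
u_A = 2.7379 / sqrt(19)
u_A = 2.7379 / 4.3588989
u_A = 0.6281

0.6281


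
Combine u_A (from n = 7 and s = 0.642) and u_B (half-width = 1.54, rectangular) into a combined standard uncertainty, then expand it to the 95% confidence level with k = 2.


u_A = s / sqrt(n) = 0.642 / sqrt(7) = 0.24265319
u_B = half_width / sqrt(3) = 1.54 / sqrt(3) = 0.88911941
uc = sqrt(u_A^2 + u_B^2) = sqrt(0.24265319^2 + 0.88911941^2) = 0.92163653
U = k * uc = 2 * 0.92163653
U = 1.8433

1.8433


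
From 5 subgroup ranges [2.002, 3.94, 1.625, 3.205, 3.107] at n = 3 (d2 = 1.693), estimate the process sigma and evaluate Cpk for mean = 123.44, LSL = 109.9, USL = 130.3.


R_bar = (2.002 + 3.94 + 1.625 + 3.205 + 3.107) / 5 = 2.7758
sigma = R_bar / d2 = 2.7758 / 1.693 = 1.6395747
Cp = (USL - LSL)/(6*sigma) = (130.3 - 109.9)/(6*1.6395747) = 2.0737
Cpu = (130.3 - 123.44)/(3*1.6395747) = 1.3947
Cpl = (123.44 - 109.9)/(3*1.6395747) = 2.7527
Cpk = min(Cpu, Cpl) = 1.3947

1.3947


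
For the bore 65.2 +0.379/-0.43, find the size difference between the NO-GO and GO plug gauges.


GO = nominal - lower_tol (smallest hole = maximum material condition)
GO = 65.2 - 0.43 = 64.77
NO-GO = nominal + upper_tol (largest hole = least material condition)
NO-GO = 65.2 + 0.379 = 65.579
spread = NO-GO - GO = 65.579 - 64.77 = 0.8090

0.8090


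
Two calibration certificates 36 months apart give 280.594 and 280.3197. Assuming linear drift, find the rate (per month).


rate = (v2 - v1) / months
= (280.3197 - 280.594) / 36
= -0.2743 / 36
= -0.0076

-0.0076


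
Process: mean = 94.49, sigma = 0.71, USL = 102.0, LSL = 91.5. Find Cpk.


Cpu = (USL - mean) / (3*sigma) = (102.0 - 94.49) / (3*0.71) = 3.5258
Cpl = (mean - LSL) / (3*sigma) = (94.49 - 91.5) / (3*0.71) = 1.4038
Cpk = min(Cpu, Cpl) = 1.4038

1.4038


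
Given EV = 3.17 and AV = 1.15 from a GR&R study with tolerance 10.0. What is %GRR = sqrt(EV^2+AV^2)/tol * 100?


GRR = sqrt(EV^2 + AV^2) = sqrt(3.17^2 + 1.15^2) = 3.3721506
%GRR = GRR / tol * 100 = 3.3721506 / 10.0 * 100
%GRR = 33.7215

33.7215


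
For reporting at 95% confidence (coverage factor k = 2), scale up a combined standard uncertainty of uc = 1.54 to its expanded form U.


U = k * uc
U = 2 * 1.54
U = 3.0800

3.0800


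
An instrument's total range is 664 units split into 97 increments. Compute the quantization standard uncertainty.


resolution = range / divisions
resolution = 664 / 97 = 6.8453608
u_res = resolution / (2*sqrt(3))
u_res = 6.8453608 / 3.4641016
u_res = 1.9761

1.9761


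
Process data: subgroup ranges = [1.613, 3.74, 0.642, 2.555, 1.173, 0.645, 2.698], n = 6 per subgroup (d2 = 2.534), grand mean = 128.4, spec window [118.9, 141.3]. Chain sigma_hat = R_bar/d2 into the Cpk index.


R_bar = (1.613 + 3.74 + 0.642 + 2.555 + 1.173 + 0.645 + 2.698) / 7 = 1.8665714
sigma = R_bar / d2 = 1.8665714 / 2.534 = 0.73661066
Cp = (USL - LSL)/(6*sigma) = (141.3 - 118.9)/(6*0.73661066) = 5.0683
Cpu = (141.3 - 128.4)/(3*0.73661066) = 5.8375
Cpl = (128.4 - 118.9)/(3*0.73661066) = 4.2990
Cpk = min(Cpu, Cpl) = 4.2990

4.2990


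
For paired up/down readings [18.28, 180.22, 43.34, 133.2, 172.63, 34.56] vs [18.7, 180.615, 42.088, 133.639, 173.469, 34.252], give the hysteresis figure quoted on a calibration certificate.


|18.28 - 18.7| = 0.4200
|180.22 - 180.615| = 0.3950
|43.34 - 42.088| = 1.2520
|133.2 - 133.639| = 0.4390
|172.63 - 173.469| = 0.8390
|34.56 - 34.252| = 0.3080
hysteresis = max(diffs) = 1.2520

1.2520


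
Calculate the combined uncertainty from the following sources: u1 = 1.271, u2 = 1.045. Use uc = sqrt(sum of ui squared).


uc = sqrt(1.271^2 + 1.045^2)
uc = sqrt(2.707466)
uc = 1.6454

1.6454


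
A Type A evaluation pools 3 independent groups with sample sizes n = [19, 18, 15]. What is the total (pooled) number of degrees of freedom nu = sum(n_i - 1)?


nu = sum_i (n_i - 1)
nu = ((19 - 1) + (18 - 1) + (15 - 1))
nu = 18 + 17 + 14
nu = 49

49


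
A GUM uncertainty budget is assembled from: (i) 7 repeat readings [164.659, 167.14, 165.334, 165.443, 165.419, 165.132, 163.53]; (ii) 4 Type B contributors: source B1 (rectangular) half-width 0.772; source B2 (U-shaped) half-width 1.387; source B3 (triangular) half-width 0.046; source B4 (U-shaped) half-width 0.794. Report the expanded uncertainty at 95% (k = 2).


mean = (164.659 + 167.14 + 165.334 + 165.443 + 165.419 + 165.132 + 163.53) / 7 = 165.2367143
s = sqrt(sum((x - mean)^2)/(n-1)) = 1.0774457
u_A = s / sqrt(n) = 1.0774457 / sqrt(7) = 0.4072362
u_B1 = 0.772 / sqrt(3) = 0.44571441
u_B2 = 1.387 / sqrt(2) = 0.98075711
u_B3 = 0.046 / sqrt(6) = 0.018779421
u_B4 = 0.794 / sqrt(2) = 0.56144278
uc = sqrt(0.4072362^2 + 0.44571441^2 + 0.98075711^2 + 0.018779421^2 + 0.56144278^2) = 1.281389
U = k * uc = 2 * 1.281389
U = 2.5628

2.5628


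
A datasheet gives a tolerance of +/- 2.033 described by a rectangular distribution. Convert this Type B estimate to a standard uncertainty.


u_B = half_width / sqrt(3)
u_B = 2.033 / 1.7320508
u_B = 1.1738

1.1738


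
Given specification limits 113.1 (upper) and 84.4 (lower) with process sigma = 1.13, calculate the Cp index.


Cp = (USL - LSL) / (6 * sigma)
= (113.1 - 84.4) / (6 * 1.13)
= 28.7000 / 6.7800
= 4.2330

4.2330


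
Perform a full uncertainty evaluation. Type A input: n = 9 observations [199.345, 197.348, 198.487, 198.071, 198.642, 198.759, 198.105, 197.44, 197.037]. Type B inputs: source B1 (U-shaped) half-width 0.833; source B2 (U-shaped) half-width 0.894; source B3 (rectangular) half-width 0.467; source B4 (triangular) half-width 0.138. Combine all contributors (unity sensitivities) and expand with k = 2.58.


mean = (199.345 + 197.348 + 198.487 + 198.071 + 198.642 + 198.759 + 198.105 + 197.44 + 197.037) / 9 = 198.1371111
s = sqrt(sum((x - mean)^2)/(n-1)) = 0.75393823
u_A = s / sqrt(n) = 0.75393823 / sqrt(9) = 0.25131274
u_B1 = 0.833 / sqrt(2) = 0.58901995
u_B2 = 0.894 / sqrt(2) = 0.63215346
u_B3 = 0.467 / sqrt(3) = 0.26962258
u_B4 = 0.138 / sqrt(6) = 0.056338264
uc = sqrt(0.25131274^2 + 0.58901995^2 + 0.63215346^2 + 0.26962258^2 + 0.056338264^2) = 0.94105841
U = k * uc = 2.58 * 0.94105841
U = 2.4279

2.4279


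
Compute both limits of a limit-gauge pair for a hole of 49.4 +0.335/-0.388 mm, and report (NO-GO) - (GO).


GO = nominal - lower_tol (smallest hole = maximum material condition)
GO = 49.4 - 0.388 = 49.012
NO-GO = nominal + upper_tol (largest hole = least material condition)
NO-GO = 49.4 + 0.335 = 49.735
spread = NO-GO - GO = 49.735 - 49.012 = 0.7230

0.7230


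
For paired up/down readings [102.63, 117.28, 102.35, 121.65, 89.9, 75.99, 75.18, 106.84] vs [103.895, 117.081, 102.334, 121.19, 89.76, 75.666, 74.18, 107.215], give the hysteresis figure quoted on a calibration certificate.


|102.63 - 103.895| = 1.2650
|117.28 - 117.081| = 0.1990
|102.35 - 102.334| = 0.0160
|121.65 - 121.19| = 0.4600
|89.9 - 89.76| = 0.1400
|75.99 - 75.666| = 0.3240
|75.18 - 74.18| = 1.0000
|106.84 - 107.215| = 0.3750
hysteresis = max(diffs) = 1.2650

1.2650


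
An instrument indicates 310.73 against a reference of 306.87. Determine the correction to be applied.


Correction = standard - reading
= 306.87 - 310.73
= -3.8600

-3.8600


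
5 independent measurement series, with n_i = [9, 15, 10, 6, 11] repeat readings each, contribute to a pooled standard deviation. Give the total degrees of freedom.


nu = sum_i (n_i - 1)
nu = ((9 - 1) + (15 - 1) + (10 - 1) + (6 - 1) + (11 - 1))
nu = 8 + 14 + 9 + 5 + 10
nu = 46

46


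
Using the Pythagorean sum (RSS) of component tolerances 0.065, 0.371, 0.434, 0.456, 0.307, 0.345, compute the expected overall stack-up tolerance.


RSS = sqrt(0.065^2 + 0.371^2 + 0.434^2 + 0.456^2 + 0.307^2 + 0.345^2)
= sqrt(0.751432)
= 0.8669

0.8669


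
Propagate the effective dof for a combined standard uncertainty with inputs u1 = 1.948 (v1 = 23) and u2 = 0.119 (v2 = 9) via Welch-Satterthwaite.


uc = sqrt(u1^2 + u2^2) = sqrt(1.948^2 + 0.119^2) = 1.9516314
v_eff = uc^4 / (u1^4/v1 + u2^4/v2)
= 1.9516314^4 / (1.948^4/23 + 0.119^4/9)
= 14.507454 / 0.62609961
v_eff = 23.1712

23.1712


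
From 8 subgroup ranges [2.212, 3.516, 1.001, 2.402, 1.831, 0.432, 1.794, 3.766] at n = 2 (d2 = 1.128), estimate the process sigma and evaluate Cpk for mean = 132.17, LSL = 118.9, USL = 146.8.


R_bar = (2.212 + 3.516 + 1.001 + 2.402 + 1.831 + 0.432 + 1.794 + 3.766) / 8 = 2.11925
sigma = R_bar / d2 = 2.11925 / 1.128 = 1.8787677
Cp = (USL - LSL)/(6*sigma) = (146.8 - 118.9)/(6*1.8787677) = 2.4750
Cpu = (146.8 - 132.17)/(3*1.8787677) = 2.5957
Cpl = (132.17 - 118.9)/(3*1.8787677) = 2.3544
Cpk = min(Cpu, Cpl) = 2.3544

2.3544


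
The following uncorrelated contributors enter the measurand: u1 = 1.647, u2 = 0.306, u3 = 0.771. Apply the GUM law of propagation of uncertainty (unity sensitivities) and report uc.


uc = sqrt(1.647^2 + 0.306^2 + 0.771^2)
uc = sqrt(3.400686)
uc = 1.8441

1.8441


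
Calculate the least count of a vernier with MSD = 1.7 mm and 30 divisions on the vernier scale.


LC = MSD / n_div
= 1.7 / 30
= 0.0567

0.0567


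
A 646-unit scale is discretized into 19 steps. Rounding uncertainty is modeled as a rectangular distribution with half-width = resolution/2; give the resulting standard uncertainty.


resolution = range / divisions
resolution = 646 / 19 = 34
u_res = resolution / (2*sqrt(3))
u_res = 34 / 3.4641016
u_res = 9.8150

9.8150


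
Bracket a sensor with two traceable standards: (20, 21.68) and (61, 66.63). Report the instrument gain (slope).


slope = (y2 - y1) / (x2 - x1)
= (66.63 - 21.68) / (61 - 20)
= 44.9500 / 41
= 1.0963

1.0963


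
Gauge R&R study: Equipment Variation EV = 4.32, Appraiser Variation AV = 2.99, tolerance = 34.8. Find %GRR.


GRR = sqrt(EV^2 + AV^2) = sqrt(4.32^2 + 2.99^2) = 5.2538081
%GRR = GRR / tol * 100 = 5.2538081 / 34.8 * 100
%GRR = 15.0971

15.0971


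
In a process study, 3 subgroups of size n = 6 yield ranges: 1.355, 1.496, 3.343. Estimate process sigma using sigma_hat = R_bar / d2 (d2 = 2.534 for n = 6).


R_bar = (1.355 + 1.496 + 3.343) / 3
R_bar = 6.194 / 3 = 2.0646667
sigma_hat = R_bar / d2 = 2.0646667 / 2.534 = 0.8148

0.8148


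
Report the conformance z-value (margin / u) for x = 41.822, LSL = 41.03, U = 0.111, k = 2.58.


u = U / k = 0.111 / 2.58 = 0.043023256
margin = |LSL - x| = |41.03 - 41.822| = 0.792
z = margin / u = 0.792 / 0.043023256
z = 18.4086

18.4086


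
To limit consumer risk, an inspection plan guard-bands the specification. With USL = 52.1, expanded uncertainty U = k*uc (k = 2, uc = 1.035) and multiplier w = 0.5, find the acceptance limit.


U = k * uc = 2 * 1.035 = 2.07
guard band g = w * U = 0.5 * 2.07 = 1.035
AL = USL - g = 52.1 - 1.035
AL = 51.0650

51.0650


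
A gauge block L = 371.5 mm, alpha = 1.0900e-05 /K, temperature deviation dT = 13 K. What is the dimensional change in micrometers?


dL = L * alpha * dT
= 371.5 * 1.0900e-05 * 13
= 0.0526416 mm
dL_um = 0.0526416 * 1000 = 52.6416 um

52.6416


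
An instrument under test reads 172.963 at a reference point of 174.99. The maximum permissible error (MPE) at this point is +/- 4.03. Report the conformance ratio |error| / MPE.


e = indication - reference = 172.963 - 174.99 = -2.0270
|e| = 2.0270
ratio = |e| / MPE = 2.0270 / 4.03
ratio = 0.5030

0.5030


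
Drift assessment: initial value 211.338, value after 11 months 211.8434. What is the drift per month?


rate = (v2 - v1) / months
= (211.8434 - 211.338) / 11
= 0.5054 / 11
= 0.0459

0.0459


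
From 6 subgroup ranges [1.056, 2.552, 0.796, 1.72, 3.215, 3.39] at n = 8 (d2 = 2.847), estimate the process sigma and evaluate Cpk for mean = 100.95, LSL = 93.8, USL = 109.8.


R_bar = (1.056 + 2.552 + 0.796 + 1.72 + 3.215 + 3.39) / 6 = 2.1215
sigma = R_bar / d2 = 2.1215 / 2.847 = 0.74517035
Cp = (USL - LSL)/(6*sigma) = (109.8 - 93.8)/(6*0.74517035) = 3.5786
Cpu = (109.8 - 100.95)/(3*0.74517035) = 3.9588
Cpl = (100.95 - 93.8)/(3*0.74517035) = 3.1984
Cpk = min(Cpu, Cpl) = 3.1984

3.1984


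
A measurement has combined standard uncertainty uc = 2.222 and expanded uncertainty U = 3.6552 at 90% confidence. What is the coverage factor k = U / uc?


k = U / uc
k = 3.6552 / 2.222
k = 1.645

1.645


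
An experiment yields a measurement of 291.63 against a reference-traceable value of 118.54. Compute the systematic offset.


Systematic error = measured - true
= 291.63 - 118.54
= 173.0900

173.0900


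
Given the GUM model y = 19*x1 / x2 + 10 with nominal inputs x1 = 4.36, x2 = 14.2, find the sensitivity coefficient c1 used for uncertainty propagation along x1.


y = 19*x1 / x2 + 10
dy/dx1 = 19/x2
Evaluate at x2 = 14.2: c1 = 19 / 14.2
c1 = 1.3380

1.3380


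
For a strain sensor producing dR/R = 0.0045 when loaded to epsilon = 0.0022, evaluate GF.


GF = (dR/R) / epsilon
= 0.0045 / 0.0022
= 2.0455

2.0455


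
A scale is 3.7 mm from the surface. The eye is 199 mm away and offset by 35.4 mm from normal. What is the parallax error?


error = h * offset / d
= 3.7 * 35.4 / 199
= 0.6582

0.6582


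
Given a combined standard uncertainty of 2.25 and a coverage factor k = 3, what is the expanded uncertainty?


U = k * uc
U = 3 * 2.25
U = 6.7500

6.7500


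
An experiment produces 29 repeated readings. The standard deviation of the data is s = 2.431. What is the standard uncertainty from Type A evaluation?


u_A = s / sqrt(n)
u_A = 2.431 / sqrt(29)
u_A = 2.431 / 5.3851648
u_A = 0.4514

0.4514


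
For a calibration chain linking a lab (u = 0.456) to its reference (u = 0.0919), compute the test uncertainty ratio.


TUR = u_lab / u_ref
= 0.456 / 0.0919
= 4.9619

4.9619


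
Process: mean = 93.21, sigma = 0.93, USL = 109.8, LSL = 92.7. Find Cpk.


Cpu = (USL - mean) / (3*sigma) = (109.8 - 93.21) / (3*0.93) = 5.9462
Cpl = (mean - LSL) / (3*sigma) = (93.21 - 92.7) / (3*0.93) = 0.1828
Cpk = min(Cpu, Cpl) = 0.1828

0.1828


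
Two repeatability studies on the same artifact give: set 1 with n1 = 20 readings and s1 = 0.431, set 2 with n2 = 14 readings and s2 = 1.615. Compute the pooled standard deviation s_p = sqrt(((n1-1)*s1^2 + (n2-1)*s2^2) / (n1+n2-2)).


s_p = sqrt(((n1-1)*s1^2 + (n2-1)*s2^2) / (n1+n2-2))
numerator = (20-1)*0.431^2 + (14-1)*1.615^2 = 3.529459 + 33.906925 = 37.436384
denominator = 20 + 14 - 2 = 32
s_p^2 = 37.436384 / 32 = 1.169887
s_p = sqrt(1.169887) = 1.0816

1.0816


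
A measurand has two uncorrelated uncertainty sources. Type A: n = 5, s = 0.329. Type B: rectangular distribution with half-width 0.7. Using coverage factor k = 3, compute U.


u_A = s / sqrt(n) = 0.329 / sqrt(5) = 0.14713327
u_B = half_width / sqrt(3) = 0.7 / sqrt(3) = 0.40414519
uc = sqrt(u_A^2 + u_B^2) = sqrt(0.14713327^2 + 0.40414519^2) = 0.4300948
U = k * uc = 3 * 0.4300948
U = 1.2903

1.2903


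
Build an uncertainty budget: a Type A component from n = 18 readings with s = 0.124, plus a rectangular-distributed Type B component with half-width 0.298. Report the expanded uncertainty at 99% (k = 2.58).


u_A = s / sqrt(n) = 0.124 / sqrt(18) = 0.02922708
u_B = half_width / sqrt(3) = 0.298 / sqrt(3) = 0.17205038
uc = sqrt(u_A^2 + u_B^2) = sqrt(0.02922708^2 + 0.17205038^2) = 0.1745152
U = k * uc = 2.58 * 0.1745152
U = 0.4502

0.4502


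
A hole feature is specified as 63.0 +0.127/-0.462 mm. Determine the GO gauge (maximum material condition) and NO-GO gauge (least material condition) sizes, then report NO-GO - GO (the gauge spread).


GO = nominal - lower_tol (smallest hole = maximum material condition)
GO = 63.0 - 0.462 = 62.538
NO-GO = nominal + upper_tol (largest hole = least material condition)
NO-GO = 63.0 + 0.127 = 63.127
spread = NO-GO - GO = 63.127 - 62.538 = 0.5890

0.5890


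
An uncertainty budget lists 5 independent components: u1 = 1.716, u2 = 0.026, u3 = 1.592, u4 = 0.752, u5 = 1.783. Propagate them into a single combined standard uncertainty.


uc = sqrt(1.716^2 + 0.026^2 + 1.592^2 + 0.752^2 + 1.783^2)
uc = sqrt(9.224389)
uc = 3.0372

3.0372


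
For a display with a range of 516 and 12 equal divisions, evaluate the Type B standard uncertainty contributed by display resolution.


resolution = range / divisions
resolution = 516 / 12 = 43
u_res = resolution / (2*sqrt(3))
u_res = 43 / 3.4641016
u_res = 12.4130

12.4130


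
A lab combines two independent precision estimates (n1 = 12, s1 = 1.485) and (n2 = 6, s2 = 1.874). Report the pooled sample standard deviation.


s_p = sqrt(((n1-1)*s1^2 + (n2-1)*s2^2) / (n1+n2-2))
numerator = (12-1)*1.485^2 + (6-1)*1.874^2 = 24.257475 + 17.55938 = 41.816855
denominator = 12 + 6 - 2 = 16
s_p^2 = 41.816855 / 16 = 2.6135534
s_p = sqrt(2.6135534) = 1.6166

1.6166


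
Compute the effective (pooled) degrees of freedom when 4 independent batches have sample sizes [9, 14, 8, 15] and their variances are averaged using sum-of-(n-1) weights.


nu = sum_i (n_i - 1)
nu = ((9 - 1) + (14 - 1) + (8 - 1) + (15 - 1))
nu = 8 + 13 + 7 + 14
nu = 42

42


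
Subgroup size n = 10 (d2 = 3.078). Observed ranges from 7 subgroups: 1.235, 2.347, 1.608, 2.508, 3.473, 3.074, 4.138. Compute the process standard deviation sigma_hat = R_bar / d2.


R_bar = (1.235 + 2.347 + 1.608 + 2.508 + 3.473 + 3.074 + 4.138) / 7
R_bar = 18.383 / 7 = 2.6261429
sigma_hat = R_bar / d2 = 2.6261429 / 3.078 = 0.8532

0.8532


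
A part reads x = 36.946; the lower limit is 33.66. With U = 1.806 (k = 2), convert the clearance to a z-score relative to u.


u = U / k = 1.806 / 2 = 0.903
margin = |LSL - x| = |33.66 - 36.946| = 3.286
z = margin / u = 3.286 / 0.903
z = 3.6390

3.6390


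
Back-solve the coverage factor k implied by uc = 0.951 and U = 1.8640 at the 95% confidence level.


k = U / uc
k = 1.8640 / 0.951
k = 1.96

1.96


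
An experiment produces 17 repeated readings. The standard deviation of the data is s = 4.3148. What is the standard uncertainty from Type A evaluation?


u_A = s / sqrt(n)
u_A = 4.3148 / sqrt(17)
u_A = 4.3148 / 4.1231056
u_A = 1.0465

1.0465


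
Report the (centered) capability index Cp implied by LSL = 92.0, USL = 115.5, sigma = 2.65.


Cp = (USL - LSL) / (6 * sigma)
= (115.5 - 92.0) / (6 * 2.65)
= 23.5000 / 15.9000
= 1.4780

1.4780


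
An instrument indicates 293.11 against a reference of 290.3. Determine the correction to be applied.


Correction = standard - reading
= 290.3 - 293.11
= -2.8100

-2.8100


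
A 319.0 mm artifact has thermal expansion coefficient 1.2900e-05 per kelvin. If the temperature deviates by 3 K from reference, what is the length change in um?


dL = L * alpha * dT
= 319.0 * 1.2900e-05 * 3
= 0.0123453 mm
dL_um = 0.0123453 * 1000 = 12.3453 um

12.3453


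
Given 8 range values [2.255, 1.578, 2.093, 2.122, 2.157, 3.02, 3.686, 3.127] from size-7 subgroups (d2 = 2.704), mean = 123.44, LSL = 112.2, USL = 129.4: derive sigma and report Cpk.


R_bar = (2.255 + 1.578 + 2.093 + 2.122 + 2.157 + 3.02 + 3.686 + 3.127) / 8 = 2.50475
sigma = R_bar / d2 = 2.50475 / 2.704 = 0.92631287
Cp = (USL - LSL)/(6*sigma) = (129.4 - 112.2)/(6*0.92631287) = 3.0947
Cpu = (129.4 - 123.44)/(3*0.92631287) = 2.1447
Cpl = (123.44 - 112.2)/(3*0.92631287) = 4.0447
Cpk = min(Cpu, Cpl) = 2.1447

2.1447


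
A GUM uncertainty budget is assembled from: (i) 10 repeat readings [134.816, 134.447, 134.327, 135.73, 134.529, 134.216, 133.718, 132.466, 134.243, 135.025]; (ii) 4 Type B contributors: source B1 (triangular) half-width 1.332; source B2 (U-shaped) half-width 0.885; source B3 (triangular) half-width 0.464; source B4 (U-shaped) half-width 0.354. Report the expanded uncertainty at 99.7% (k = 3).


mean = (134.816 + 134.447 + 134.327 + 135.73 + 134.529 + 134.216 + 133.718 + 132.466 + 134.243 + 135.025) / 10 = 134.3517
s = sqrt(sum((x - mean)^2)/(n-1)) = 0.85618119
u_A = s / sqrt(n) = 0.85618119 / sqrt(10) = 0.27074827
u_B1 = 1.332 / sqrt(6) = 0.54378672
u_B2 = 0.885 / sqrt(2) = 0.6257895
u_B3 = 0.464 / sqrt(6) = 0.18942721
u_B4 = 0.354 / sqrt(2) = 0.2503158
uc = sqrt(0.27074827^2 + 0.54378672^2 + 0.6257895^2 + 0.18942721^2 + 0.2503158^2) = 0.92690981
U = k * uc = 3 * 0.92690981
U = 2.7807

2.7807


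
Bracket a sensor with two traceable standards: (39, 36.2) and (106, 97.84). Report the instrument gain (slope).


slope = (y2 - y1) / (x2 - x1)
= (97.84 - 36.2) / (106 - 39)
= 61.6400 / 67
= 0.9200

0.9200


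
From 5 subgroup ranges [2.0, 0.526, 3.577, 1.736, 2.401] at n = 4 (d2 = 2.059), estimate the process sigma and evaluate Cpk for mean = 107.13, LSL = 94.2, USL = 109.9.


R_bar = (2.0 + 0.526 + 3.577 + 1.736 + 2.401) / 5 = 2.048
sigma = R_bar / d2 = 2.048 / 2.059 = 0.9946576
Cp = (USL - LSL)/(6*sigma) = (109.9 - 94.2)/(6*0.9946576) = 2.6307
Cpu = (109.9 - 107.13)/(3*0.9946576) = 0.9283
Cpl = (107.13 - 94.2)/(3*0.9946576) = 4.3331
Cpk = min(Cpu, Cpl) = 0.9283

0.9283


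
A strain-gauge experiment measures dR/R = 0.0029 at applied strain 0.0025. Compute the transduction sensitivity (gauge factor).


GF = (dR/R) / epsilon
= 0.0029 / 0.0025
= 1.1600

1.1600


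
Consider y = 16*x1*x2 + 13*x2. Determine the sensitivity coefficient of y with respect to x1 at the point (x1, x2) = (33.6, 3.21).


y = 16*x1*x2 + 13*x2
dy/dx1 = 16*x2
Evaluate at x2 = 3.21: c1 = 16 * 3.21
c1 = 51.3600

51.3600


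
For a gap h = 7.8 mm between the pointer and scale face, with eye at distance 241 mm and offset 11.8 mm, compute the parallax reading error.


error = h * offset / d
= 7.8 * 11.8 / 241
= 0.3819

0.3819


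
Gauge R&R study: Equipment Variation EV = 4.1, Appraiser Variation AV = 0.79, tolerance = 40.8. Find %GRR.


GRR = sqrt(EV^2 + AV^2) = sqrt(4.1^2 + 0.79^2) = 4.1754161
%GRR = GRR / tol * 100 = 4.1754161 / 40.8 * 100
%GRR = 10.2339

10.2339


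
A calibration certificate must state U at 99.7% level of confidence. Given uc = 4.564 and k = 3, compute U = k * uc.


U = k * uc
U = 3 * 4.564
U = 13.6920

13.6920


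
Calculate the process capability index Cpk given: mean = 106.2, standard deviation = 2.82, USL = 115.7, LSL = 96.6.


Cpu = (USL - mean) / (3*sigma) = (115.7 - 106.2) / (3*2.82) = 1.1229
Cpl = (mean - LSL) / (3*sigma) = (106.2 - 96.6) / (3*2.82) = 1.1348
Cpk = min(Cpu, Cpl) = 1.1229

1.1229


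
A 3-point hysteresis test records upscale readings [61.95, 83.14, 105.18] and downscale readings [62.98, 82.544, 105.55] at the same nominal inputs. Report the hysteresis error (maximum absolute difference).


|61.95 - 62.98| = 1.0300
|83.14 - 82.544| = 0.5960
|105.18 - 105.55| = 0.3700
hysteresis = max(diffs) = 1.0300

1.0300


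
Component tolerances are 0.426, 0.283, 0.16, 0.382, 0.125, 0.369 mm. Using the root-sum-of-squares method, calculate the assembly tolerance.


RSS = sqrt(0.426^2 + 0.283^2 + 0.16^2 + 0.382^2 + 0.125^2 + 0.369^2)
= sqrt(0.584875)
= 0.7648

0.7648


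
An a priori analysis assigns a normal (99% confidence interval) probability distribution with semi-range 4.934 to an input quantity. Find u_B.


u_B = half_width / 2.576
u_B = 4.934 / 2.576
u_B = 1.9154

1.9154


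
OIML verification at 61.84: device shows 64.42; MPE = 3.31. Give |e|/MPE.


e = indication - reference = 64.42 - 61.84 = 2.5800
|e| = 2.5800
ratio = |e| / MPE = 2.5800 / 3.31
ratio = 0.7795

0.7795


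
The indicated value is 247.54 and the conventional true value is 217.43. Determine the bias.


Systematic error = measured - true
= 247.54 - 217.43
= 30.1100

30.1100


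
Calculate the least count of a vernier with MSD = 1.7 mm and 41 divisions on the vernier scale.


LC = MSD / n_div
= 1.7 / 41
= 0.0415

0.0415


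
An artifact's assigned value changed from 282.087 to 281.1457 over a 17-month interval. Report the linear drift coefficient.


rate = (v2 - v1) / months
= (281.1457 - 282.087) / 17
= -0.9413 / 17
= -0.0554

-0.0554


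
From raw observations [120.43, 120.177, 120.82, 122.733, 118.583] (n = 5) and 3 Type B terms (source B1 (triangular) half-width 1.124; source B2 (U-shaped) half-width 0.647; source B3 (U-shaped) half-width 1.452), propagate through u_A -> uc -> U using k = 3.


mean = (120.43 + 120.177 + 120.82 + 122.733 + 118.583) / 5 = 120.5486
s = sqrt(sum((x - mean)^2)/(n-1)) = 1.4883714
u_A = s / sqrt(n) = 1.4883714 / sqrt(5) = 0.66561993
u_B1 = 1.124 / sqrt(6) = 0.45887108
u_B2 = 0.647 / sqrt(2) = 0.45749809
u_B3 = 1.452 / sqrt(2) = 1.026719
uc = sqrt(0.66561993^2 + 0.45887108^2 + 0.45749809^2 + 1.026719^2) = 1.3845826
U = k * uc = 3 * 1.3845826
U = 4.1537

4.1537


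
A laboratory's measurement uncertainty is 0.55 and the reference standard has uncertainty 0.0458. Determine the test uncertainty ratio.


TUR = u_lab / u_ref
= 0.55 / 0.0458
= 12.0087

12.0087


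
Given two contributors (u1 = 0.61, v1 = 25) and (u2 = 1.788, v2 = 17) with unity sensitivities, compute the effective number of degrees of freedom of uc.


uc = sqrt(u1^2 + u2^2) = sqrt(0.61^2 + 1.788^2) = 1.8891914
v_eff = uc^4 / (u1^4/v1 + u2^4/v2)
= 1.8891914^4 / (0.61^4/25 + 1.788^4/17)
= 12.738076 / 0.60674133
v_eff = 20.9942

20.9942


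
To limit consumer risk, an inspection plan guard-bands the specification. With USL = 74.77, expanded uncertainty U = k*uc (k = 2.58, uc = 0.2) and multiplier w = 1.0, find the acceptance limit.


U = k * uc = 2.58 * 0.2 = 0.516
guard band g = w * U = 1.0 * 0.516 = 0.516
AL = USL - g = 74.77 - 0.516
AL = 74.2540

74.2540


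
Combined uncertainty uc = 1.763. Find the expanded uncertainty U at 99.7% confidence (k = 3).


U = k * uc
U = 3 * 1.763
U = 5.2890

5.2890


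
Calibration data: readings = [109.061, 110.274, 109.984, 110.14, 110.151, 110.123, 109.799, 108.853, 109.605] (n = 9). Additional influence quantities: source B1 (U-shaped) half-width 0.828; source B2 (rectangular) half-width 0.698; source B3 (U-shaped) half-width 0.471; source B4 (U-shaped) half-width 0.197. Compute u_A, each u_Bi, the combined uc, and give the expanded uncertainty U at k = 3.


mean = (109.061 + 110.274 + 109.984 + 110.14 + 110.151 + 110.123 + 109.799 + 108.853 + 109.605) / 9 = 109.7766667
s = sqrt(sum((x - mean)^2)/(n-1)) = 0.50962216
u_A = s / sqrt(n) = 0.50962216 / sqrt(9) = 0.16987405
u_B1 = 0.828 / sqrt(2) = 0.58548441
u_B2 = 0.698 / sqrt(3) = 0.40299049
u_B3 = 0.471 / sqrt(2) = 0.33304729
u_B4 = 0.197 / sqrt(2) = 0.13930004
uc = sqrt(0.16987405^2 + 0.58548441^2 + 0.40299049^2 + 0.33304729^2 + 0.13930004^2) = 0.81509234
U = k * uc = 3 * 0.81509234
U = 2.4453

2.4453


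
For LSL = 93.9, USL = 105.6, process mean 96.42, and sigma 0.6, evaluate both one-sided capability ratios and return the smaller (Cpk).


Cpu = (USL - mean) / (3*sigma) = (105.6 - 96.42) / (3*0.6) = 5.1000
Cpl = (mean - LSL) / (3*sigma) = (96.42 - 93.9) / (3*0.6) = 1.4000
Cpk = min(Cpu, Cpl) = 1.4000

1.4000


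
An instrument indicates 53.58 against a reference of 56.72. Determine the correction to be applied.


Correction = standard - reading
= 56.72 - 53.58
= 3.1400

3.1400


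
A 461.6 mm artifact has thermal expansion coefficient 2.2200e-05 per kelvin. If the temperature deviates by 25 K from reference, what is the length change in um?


dL = L * alpha * dT
= 461.6 * 2.2200e-05 * 25
= 0.2561880 mm
dL_um = 0.2561880 * 1000 = 256.1880 um

256.1880


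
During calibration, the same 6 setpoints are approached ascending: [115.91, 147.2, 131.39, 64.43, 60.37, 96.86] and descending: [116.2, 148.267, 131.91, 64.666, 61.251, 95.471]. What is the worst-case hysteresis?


|115.91 - 116.2| = 0.2900
|147.2 - 148.267| = 1.0670
|131.39 - 131.91| = 0.5200
|64.43 - 64.666| = 0.2360
|60.37 - 61.251| = 0.8810
|96.86 - 95.471| = 1.3890
hysteresis = max(diffs) = 1.3890

1.3890


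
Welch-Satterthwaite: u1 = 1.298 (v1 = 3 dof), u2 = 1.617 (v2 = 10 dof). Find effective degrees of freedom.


uc = sqrt(u1^2 + u2^2) = sqrt(1.298^2 + 1.617^2) = 2.0735219
v_eff = uc^4 / (u1^4/v1 + u2^4/v2)
= 2.0735219^4 / (1.298^4/3 + 1.617^4/10)
= 18.485641 / 1.629848
v_eff = 11.3419

11.3419


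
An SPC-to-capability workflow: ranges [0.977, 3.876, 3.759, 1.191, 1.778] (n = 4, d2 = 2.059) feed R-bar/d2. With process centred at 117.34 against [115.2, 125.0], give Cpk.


R_bar = (0.977 + 3.876 + 3.759 + 1.191 + 1.778) / 5 = 2.3162
sigma = R_bar / d2 = 2.3162 / 2.059 = 1.124915
Cp = (USL - LSL)/(6*sigma) = (125.0 - 115.2)/(6*1.124915) = 1.4520
Cpu = (125.0 - 117.34)/(3*1.124915) = 2.2698
Cpl = (117.34 - 115.2)/(3*1.124915) = 0.6341
Cpk = min(Cpu, Cpl) = 0.6341

0.6341


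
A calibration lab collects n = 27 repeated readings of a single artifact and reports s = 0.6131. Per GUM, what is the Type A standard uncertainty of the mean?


u_A = s / sqrt(n)
u_A = 0.6131 / sqrt(27)
u_A = 0.6131 / 5.1961524
u_A = 0.1180

0.1180


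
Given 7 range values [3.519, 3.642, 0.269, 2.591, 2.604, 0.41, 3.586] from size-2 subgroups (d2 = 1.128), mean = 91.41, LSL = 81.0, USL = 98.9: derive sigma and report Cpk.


R_bar = (3.519 + 3.642 + 0.269 + 2.591 + 2.604 + 0.41 + 3.586) / 7 = 2.3744286
sigma = R_bar / d2 = 2.3744286 / 1.128 = 2.1049899
Cp = (USL - LSL)/(6*sigma) = (98.9 - 81.0)/(6*2.1049899) = 1.4173
Cpu = (98.9 - 91.41)/(3*2.1049899) = 1.1861
Cpl = (91.41 - 81.0)/(3*2.1049899) = 1.6485
Cpk = min(Cpu, Cpl) = 1.1861

1.1861
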